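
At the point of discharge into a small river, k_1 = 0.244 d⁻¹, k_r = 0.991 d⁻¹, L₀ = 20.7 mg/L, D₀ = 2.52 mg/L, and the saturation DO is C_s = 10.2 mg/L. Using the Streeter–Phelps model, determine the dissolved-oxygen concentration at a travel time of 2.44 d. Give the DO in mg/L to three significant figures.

k_1 L₀/(k_r−k_1) = 0.244×20.7/(0.991−0.244) = 5.051/0.7470 = 6.761 mg/L.
e^(−k_1 t) = e^(−0.244×2.440) = 0.5514; e^(−k_r t) = e^(−0.991×2.440) = 0.08910.
D = 6.761 × (0.5514 − 0.08910) + 2.52 × 0.08910 = 3.126 + 0.2245 = 3.350 mg/L.
DO = C_s − D = 10.2 − 3.350 = 6.850 mg/L.

DO ≈ 6.85 mg/L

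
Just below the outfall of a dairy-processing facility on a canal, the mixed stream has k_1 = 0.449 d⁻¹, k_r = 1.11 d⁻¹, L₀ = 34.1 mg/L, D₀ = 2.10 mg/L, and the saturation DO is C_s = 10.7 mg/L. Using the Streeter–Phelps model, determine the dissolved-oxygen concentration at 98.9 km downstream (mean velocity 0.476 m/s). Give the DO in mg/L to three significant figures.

Travel time t = x/v = 98.9 km / (0.476 m/s) = 98900 m / 0.476 m/s = 207800 s = 2.405 d.
k_1 L₀/(k_r−k_1) = 0.449×34.1/(1.11−0.449) = 15.31/0.6610 = 23.16 mg/L.
e^(−k_1 t) = e^(−0.449×2.405) = 0.3397; e^(−k_r t) = e^(−1.11×2.405) = 0.06930.
D = 23.16 × (0.3397 − 0.06930) + 2.10 × 0.06930 = 6.263 + 0.1455 = 6.408 mg/L.
DO = C_s − D = 10.7 − 6.408 = 4.292 mg/L.

DO ≈ 4.29 mg/L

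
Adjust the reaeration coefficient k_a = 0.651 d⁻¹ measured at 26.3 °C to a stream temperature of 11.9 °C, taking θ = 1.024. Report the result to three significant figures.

k_a ≈ 0.463 d⁻¹

k_a(T₂) = k_a(T₁) · θ^(T₂−T₁) = 0.651 × 1.024^(11.9−26.3)
= 0.651 × 1.024^-14.4 = 0.651 × 0.7107 = 0.4627 d⁻¹.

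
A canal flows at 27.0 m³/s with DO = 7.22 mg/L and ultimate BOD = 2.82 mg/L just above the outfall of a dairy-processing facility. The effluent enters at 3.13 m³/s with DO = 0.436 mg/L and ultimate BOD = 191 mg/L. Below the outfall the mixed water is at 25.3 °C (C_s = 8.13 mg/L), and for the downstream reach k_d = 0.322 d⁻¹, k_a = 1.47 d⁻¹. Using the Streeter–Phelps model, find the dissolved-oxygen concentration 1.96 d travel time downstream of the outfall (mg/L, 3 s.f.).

Mixed DO = (27.0×7.22 + 3.13×0.436)/(27.0+3.13) = 196.3/30.13 = 6.515 mg/L.
Mixed L₀ = (27.0×2.82 + 3.13×191)/(30.13) = 674.0/30.13 = 22.37 mg/L.
Initial deficit D₀ = C_s − DO₀ = 8.13 − 6.515 = 1.615 mg/L.
D(1.96) = [0.322×22.37/(1.47−0.322)](e^(−0.322×1.96) − e^(−1.47×1.96)) + 1.615 e^(−1.47×1.96)
= 6.274 × (0.5320 − 0.05607) + 1.615 × 0.05607 = 3.077 mg/L.
DO = 8.13 − 3.077 = 5.053 mg/L.

DO ≈ 5.05 mg/L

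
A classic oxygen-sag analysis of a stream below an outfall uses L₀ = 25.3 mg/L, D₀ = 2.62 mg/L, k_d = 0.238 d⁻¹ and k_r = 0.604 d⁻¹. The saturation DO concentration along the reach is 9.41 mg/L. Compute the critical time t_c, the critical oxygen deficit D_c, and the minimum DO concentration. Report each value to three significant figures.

t_c ≈ 2.07 d; D_c ≈ 6.09 mg/L; min DO ≈ 3.32 mg/L

With k_r/k_d = 2.538 and 1 − D₀(k_r−k_d)/(k_d L₀) = 0.8407,
t_c = ln(2.538 × 0.8407) / (0.604 − 0.238) = ln(2.134) / 0.3660 = 0.7578/0.3660 = 2.071 d.
L(t_c) = L₀ e^(−k_d t_c) = 25.3 × 0.6109 = 15.46 mg/L, and at the critical point k_r D_c = k_d L, so D_c = (0.238/0.604) × 15.46 = 6.090 mg/L.
Minimum DO = C_s − D_c = 9.41 − 6.090 = 3.320 mg/L.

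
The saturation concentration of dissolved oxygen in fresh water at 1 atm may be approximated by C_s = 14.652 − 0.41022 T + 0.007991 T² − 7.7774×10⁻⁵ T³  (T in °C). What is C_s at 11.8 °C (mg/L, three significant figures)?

C_s = 14.652 − 0.41022×11.8 + 0.007991×11.8² − 7.7774×10⁻⁵×11.8³ = 10.80 mg/L.

C_s ≈ 10.8 mg/L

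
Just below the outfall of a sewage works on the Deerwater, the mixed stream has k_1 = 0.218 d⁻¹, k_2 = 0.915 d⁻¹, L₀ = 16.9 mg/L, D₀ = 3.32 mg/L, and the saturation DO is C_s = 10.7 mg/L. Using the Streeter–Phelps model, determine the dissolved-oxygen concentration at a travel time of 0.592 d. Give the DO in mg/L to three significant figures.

DO ≈ 7.20 mg/L

k_1 L₀/(k_2−k_1) = 0.218×16.9/(0.915−0.218) = 3.684/0.6970 = 5.286 mg/L.
e^(−k_1 t) = e^(−0.218×0.5920) = 0.8789; e^(−k_2 t) = e^(−0.915×0.5920) = 0.5818.
D = 5.286 × (0.8789 − 0.5818) + 3.32 × 0.5818 = 1.571 + 1.931 = 3.502 mg/L.
DO = C_s − D = 10.7 − 3.502 = 7.198 mg/L.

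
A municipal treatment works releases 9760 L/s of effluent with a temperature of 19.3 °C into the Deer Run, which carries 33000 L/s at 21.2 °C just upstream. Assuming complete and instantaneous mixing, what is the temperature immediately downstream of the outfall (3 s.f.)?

20.8 °C

Flow-weighted mixing: C = (Q_r C_r + Q_w C_w)/(Q_r + Q_w)
= (33000×21.2 + 9760×19.3)/(33000 + 9760) = 888000/42760 = 20.77 °C.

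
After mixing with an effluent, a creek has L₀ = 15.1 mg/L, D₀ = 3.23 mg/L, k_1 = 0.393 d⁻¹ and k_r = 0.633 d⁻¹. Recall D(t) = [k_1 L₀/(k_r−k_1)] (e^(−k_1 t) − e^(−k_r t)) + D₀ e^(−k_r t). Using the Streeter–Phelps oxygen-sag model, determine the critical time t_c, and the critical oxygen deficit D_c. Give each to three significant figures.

With k_r/k_1 = 1.611 and 1 − D₀(k_r−k_1)/(k_1 L₀) = 0.8694,
t_c = ln(1.611 × 0.8694) / (0.633 − 0.393) = ln(1.400) / 0.2400 = 0.3367/0.2400 = 1.403 d.
D_c = (k_1/k_r) L₀ e^(−k_1 t_c) = (0.393/0.633) × 15.1 × e^(−0.393×1.403) = 0.6209 × 15.1 × 0.5762 = 5.402 mg/L.

t_c ≈ 1.40 d; D_c ≈ 5.40 mg/L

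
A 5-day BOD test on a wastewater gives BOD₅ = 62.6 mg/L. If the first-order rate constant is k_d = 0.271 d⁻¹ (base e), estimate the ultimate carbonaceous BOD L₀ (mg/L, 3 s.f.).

BOD₅ = L₀(1 − e^(−5k_d)) ⇒ L₀ = BOD₅ / (1 − e^(−5×0.271))
= 62.6 / (1 − 0.2579) = 62.6 / 0.7421 = 84.36 mg/L.

L₀ ≈ 84.4 mg/L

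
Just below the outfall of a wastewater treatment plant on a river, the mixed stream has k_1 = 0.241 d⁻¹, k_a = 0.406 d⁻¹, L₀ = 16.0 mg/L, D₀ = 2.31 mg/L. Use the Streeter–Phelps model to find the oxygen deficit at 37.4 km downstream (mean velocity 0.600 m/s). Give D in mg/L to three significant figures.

Travel time t = x/v = 37.4 km / (0.600 m/s) = 37400 m / 0.600 m/s = 62330 s = 0.7215 d.
k_1 L₀/(k_a−k_1) = 0.241×16.0/(0.406−0.241) = 3.856/0.1650 = 23.37 mg/L.
e^(−k_1 t) = e^(−0.241×0.7215) = 0.8404; e^(−k_a t) = e^(−0.406×0.7215) = 0.7461.
D = 23.37 × (0.8404 − 0.7461) + 2.31 × 0.7461 = 2.204 + 1.723 = 3.928 mg/L.

D ≈ 3.93 mg/L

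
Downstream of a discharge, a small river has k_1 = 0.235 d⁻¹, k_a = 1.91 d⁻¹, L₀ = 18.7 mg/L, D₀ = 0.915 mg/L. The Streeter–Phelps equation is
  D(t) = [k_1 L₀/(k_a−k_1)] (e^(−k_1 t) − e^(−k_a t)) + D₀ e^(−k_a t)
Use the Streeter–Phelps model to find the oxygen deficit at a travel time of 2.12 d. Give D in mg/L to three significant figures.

k_1 L₀/(k_a−k_1) = 0.235×18.7/(1.91−0.235) = 4.394/1.675 = 2.624 mg/L.
e^(−k_1 t) = e^(−0.235×2.120) = 0.6076; e^(−k_a t) = e^(−1.91×2.120) = 0.01744.
D = 2.624 × (0.6076 − 0.01744) + 0.915 × 0.01744 = 1.548 + 0.01595 = 1.564 mg/L.

D ≈ 1.56 mg/L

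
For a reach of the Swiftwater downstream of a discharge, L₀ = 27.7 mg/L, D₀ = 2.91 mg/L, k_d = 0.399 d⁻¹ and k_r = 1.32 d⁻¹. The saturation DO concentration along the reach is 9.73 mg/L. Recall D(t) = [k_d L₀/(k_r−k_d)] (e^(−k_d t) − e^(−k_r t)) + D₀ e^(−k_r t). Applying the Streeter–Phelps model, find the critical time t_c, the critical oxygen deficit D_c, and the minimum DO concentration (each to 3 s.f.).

t_c ≈ 0.998 d; D_c ≈ 5.62 mg/L; min DO ≈ 4.11 mg/L

t_c = [1/(k_r−k_d)] ln[(k_r/k_d)(1 − D₀(k_r−k_d)/(k_d L₀))]
= [1/(1.32−0.399)] ln[(1.32/0.399)(1 − 2.91×0.9210/(0.399×27.7))]
= (1/0.9210) ln[3.308 × 0.7575] = 1.086 × ln(2.506) = 1.086 × 0.9187 = 0.9975 d.
D_c = (k_d/k_r) L₀ e^(−k_d t_c) = (0.399/1.32) × 27.7 × e^(−0.399×0.9975) = 0.3023 × 27.7 × 0.6717 = 5.624 mg/L.
Minimum DO = C_s − D_c = 9.73 − 5.624 = 4.106 mg/L.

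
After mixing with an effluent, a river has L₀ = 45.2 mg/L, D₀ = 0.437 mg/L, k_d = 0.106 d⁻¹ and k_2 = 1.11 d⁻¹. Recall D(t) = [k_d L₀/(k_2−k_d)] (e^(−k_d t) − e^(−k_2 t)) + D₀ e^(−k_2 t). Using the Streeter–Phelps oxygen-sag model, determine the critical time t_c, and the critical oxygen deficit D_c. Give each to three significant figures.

t_c ≈ 2.24 d; D_c ≈ 3.40 mg/L

With k_2/k_d = 10.47 and 1 − D₀(k_2−k_d)/(k_d L₀) = 0.9084,
t_c = ln(10.47 × 0.9084) / (1.11 − 0.106) = ln(9.513) / 1.004 = 2.253/1.004 = 2.244 d.
L(t_c) = L₀ e^(−k_d t_c) = 45.2 × 0.7883 = 35.63 mg/L, and at the critical point k_2 D_c = k_d L, so D_c = (0.106/1.11) × 35.63 = 3.403 mg/L.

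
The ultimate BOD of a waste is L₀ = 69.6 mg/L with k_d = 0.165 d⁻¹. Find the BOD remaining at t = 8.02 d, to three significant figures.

L ≈ 18.5 mg/L

L_t = L₀ e^(−k_d t) = 69.6 × e^(−0.165×8.02) = 69.6 × 0.2663 = 18.53 mg/L.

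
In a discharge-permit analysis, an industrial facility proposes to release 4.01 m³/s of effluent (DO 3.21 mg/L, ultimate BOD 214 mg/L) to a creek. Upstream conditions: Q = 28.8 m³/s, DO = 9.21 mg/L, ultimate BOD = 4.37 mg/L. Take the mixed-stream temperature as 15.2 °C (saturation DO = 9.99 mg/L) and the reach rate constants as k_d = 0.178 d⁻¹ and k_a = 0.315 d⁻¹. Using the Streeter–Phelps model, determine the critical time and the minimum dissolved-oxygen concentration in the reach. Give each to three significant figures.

t_c ≈ 3.88 d; minimum DO ≈ 1.49 mg/L

Mixed DO = (28.8×9.21 + 4.01×3.21)/(28.8+4.01) = 278.1/32.81 = 8.477 mg/L.
Mixed L₀ = (28.8×4.37 + 4.01×214)/(32.81) = 984.0/32.81 = 29.99 mg/L.
Initial deficit D₀ = C_s − DO₀ = 9.99 − 8.477 = 1.513 mg/L.
t_c = (1/0.1370) ln[(0.315/0.178)(1 − 1.513×0.1370/(0.178×29.99))] = 7.299 × ln(1.701) = 3.877 d.
D_c = (0.178/0.315) × 29.99 × e^(−0.178×3.877) = 0.5651 × 29.99 × 0.5015 = 8.499 mg/L.
Minimum DO = 9.99 − 8.499 = 1.491 mg/L.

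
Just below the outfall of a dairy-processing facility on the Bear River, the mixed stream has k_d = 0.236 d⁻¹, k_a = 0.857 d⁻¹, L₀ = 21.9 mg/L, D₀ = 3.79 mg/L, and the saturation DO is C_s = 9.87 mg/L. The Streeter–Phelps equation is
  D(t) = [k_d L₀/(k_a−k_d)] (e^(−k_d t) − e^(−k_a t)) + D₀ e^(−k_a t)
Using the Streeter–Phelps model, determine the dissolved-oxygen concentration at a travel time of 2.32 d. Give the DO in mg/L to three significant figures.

DO ≈ 5.68 mg/L

k_d L₀/(k_a−k_d) = 0.236×21.9/(0.857−0.236) = 5.168/0.6210 = 8.323 mg/L.
e^(−k_d t) = e^(−0.236×2.320) = 0.5784; e^(−k_a t) = e^(−0.857×2.320) = 0.1369.
D = 8.323 × (0.5784 − 0.1369) + 3.79 × 0.1369 = 3.674 + 0.5190 = 4.193 mg/L.
DO = C_s − D = 9.87 − 4.193 = 5.677 mg/L.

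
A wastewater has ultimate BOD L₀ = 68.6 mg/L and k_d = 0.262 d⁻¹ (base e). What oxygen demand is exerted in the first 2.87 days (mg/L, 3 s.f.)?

y_t = L₀(1 − e^(−k_d t)) = 68.6 × (1 − e^(−0.262×2.87))
= 68.6 × (1 − 0.4715) = 68.6 × 0.5285 = 36.26 mg/L.

y ≈ 36.3 mg/L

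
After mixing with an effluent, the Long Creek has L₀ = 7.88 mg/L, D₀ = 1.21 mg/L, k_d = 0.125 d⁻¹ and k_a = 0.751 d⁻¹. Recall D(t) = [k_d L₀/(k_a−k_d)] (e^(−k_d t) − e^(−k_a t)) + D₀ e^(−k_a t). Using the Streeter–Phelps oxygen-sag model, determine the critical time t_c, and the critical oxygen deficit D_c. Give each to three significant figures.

t_c = [1/(k_a−k_d)] ln[(k_a/k_d)(1 − D₀(k_a−k_d)/(k_d L₀))]
= [1/(0.751−0.125)] ln[(0.751/0.125)(1 − 1.21×0.6260/(0.125×7.88))]
= (1/0.6260) ln[6.008 × 0.2310] = 1.597 × ln(1.388) = 1.597 × 0.3278 = 0.5236 d.
L(t_c) = L₀ e^(−k_d t_c) = 7.88 × 0.9366 = 7.381 mg/L, and at the critical point k_a D_c = k_d L, so D_c = (0.125/0.751) × 7.381 = 1.228 mg/L.

t_c ≈ 0.524 d; D_c ≈ 1.23 mg/L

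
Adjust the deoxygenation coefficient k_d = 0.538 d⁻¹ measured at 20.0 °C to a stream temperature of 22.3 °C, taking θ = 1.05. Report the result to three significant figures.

k_d(T₂) = k_d(T₁) · θ^(T₂−T₁) = 0.538 × 1.05^(22.3−20.0)
= 0.538 × 1.05^2.30 = 0.538 × 1.119 = 0.6019 d⁻¹.

k_d ≈ 0.602 d⁻¹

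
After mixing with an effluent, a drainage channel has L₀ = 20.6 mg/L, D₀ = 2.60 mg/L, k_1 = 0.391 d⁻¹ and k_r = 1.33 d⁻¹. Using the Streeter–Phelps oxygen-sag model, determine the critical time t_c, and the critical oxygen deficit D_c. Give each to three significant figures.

At the critical point dD/dt = 0, so k_1 L₀ e^(−k_1 t) = k_r D. Substituting D(t) from the Streeter–Phelps equation and solving for t gives
t_c = ln[(k_r/k_1)(1 − D₀(k_r−k_1)/(k_1 L₀))] / (k_r−k_1).
Here k_r−k_1 = 0.9390 d⁻¹ and 1 − D₀(k_r−k_1)/(k_1 L₀) = 1 − 2.60×0.9390/(0.391×20.6) = 0.6969, so
t_c = ln(3.402 × 0.6969) / 0.9390 = 0.8631 / 0.9390 = 0.9192 d.
L(t_c) = L₀ e^(−k_1 t_c) = 20.6 × 0.6981 = 14.38 mg/L, and at the critical point k_r D_c = k_1 L, so D_c = (0.391/1.33) × 14.38 = 4.228 mg/L.

t_c ≈ 0.919 d; D_c ≈ 4.23 mg/L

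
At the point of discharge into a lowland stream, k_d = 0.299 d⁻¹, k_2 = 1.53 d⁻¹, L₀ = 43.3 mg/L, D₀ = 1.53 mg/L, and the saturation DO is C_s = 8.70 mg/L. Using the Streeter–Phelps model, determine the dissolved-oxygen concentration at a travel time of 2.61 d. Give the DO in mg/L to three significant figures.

k_d L₀/(k_2−k_d) = 0.299×43.3/(1.53−0.299) = 12.95/1.231 = 10.52 mg/L.
e^(−k_d t) = e^(−0.299×2.610) = 0.4582; e^(−k_2 t) = e^(−1.53×2.610) = 0.01844.
D = 10.52 × (0.4582 − 0.01844) + 1.53 × 0.01844 = 4.625 + 0.02821 = 4.654 mg/L.
DO = C_s − D = 8.70 − 4.654 = 4.046 mg/L.

DO ≈ 4.05 mg/L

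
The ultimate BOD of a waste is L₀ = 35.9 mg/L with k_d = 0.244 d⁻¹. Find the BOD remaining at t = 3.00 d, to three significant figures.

L_t = L₀ e^(−k_d t) = 35.9 × e^(−0.244×3.00) = 35.9 × 0.4809 = 17.27 mg/L.

L ≈ 17.3 mg/L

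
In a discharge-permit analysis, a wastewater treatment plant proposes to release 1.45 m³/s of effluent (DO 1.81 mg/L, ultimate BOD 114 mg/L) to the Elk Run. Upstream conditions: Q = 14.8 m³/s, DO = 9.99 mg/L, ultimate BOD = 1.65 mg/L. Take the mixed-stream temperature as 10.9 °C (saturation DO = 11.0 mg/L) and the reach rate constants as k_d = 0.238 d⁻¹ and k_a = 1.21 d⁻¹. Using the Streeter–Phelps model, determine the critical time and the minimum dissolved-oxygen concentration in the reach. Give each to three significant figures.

Mixed DO = (14.8×9.99 + 1.45×1.81)/(14.8+1.45) = 150.5/16.25 = 9.260 mg/L.
Mixed L₀ = (14.8×1.65 + 1.45×114)/(16.25) = 189.7/16.25 = 11.68 mg/L.
Initial deficit D₀ = C_s − DO₀ = 11.0 − 9.260 = 1.740 mg/L.
t_c = (1/0.9720) ln[(1.21/0.238)(1 − 1.740×0.9720/(0.238×11.68))] = 1.029 × ln(1.990) = 0.7078 d.
D_c = (0.238/1.21) × 11.68 × e^(−0.238×0.7078) = 0.1967 × 11.68 × 0.8450 = 1.940 mg/L.
Minimum DO = 11.0 − 1.940 = 9.060 mg/L.

t_c ≈ 0.708 d; minimum DO ≈ 9.06 mg/L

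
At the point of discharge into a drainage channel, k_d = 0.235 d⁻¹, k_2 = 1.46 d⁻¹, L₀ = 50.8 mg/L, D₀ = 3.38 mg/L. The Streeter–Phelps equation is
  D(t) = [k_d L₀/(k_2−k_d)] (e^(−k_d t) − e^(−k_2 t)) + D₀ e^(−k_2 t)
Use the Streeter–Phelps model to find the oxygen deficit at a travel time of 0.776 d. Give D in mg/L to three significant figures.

D ≈ 6.07 mg/L

k_d L₀/(k_2−k_d) = 0.235×50.8/(1.46−0.235) = 11.94/1.225 = 9.745 mg/L.
e^(−k_d t) = e^(−0.235×0.7760) = 0.8333; e^(−k_2 t) = e^(−1.46×0.7760) = 0.3221.
D = 9.745 × (0.8333 − 0.3221) + 3.38 × 0.3221 = 4.982 + 1.089 = 6.071 mg/L.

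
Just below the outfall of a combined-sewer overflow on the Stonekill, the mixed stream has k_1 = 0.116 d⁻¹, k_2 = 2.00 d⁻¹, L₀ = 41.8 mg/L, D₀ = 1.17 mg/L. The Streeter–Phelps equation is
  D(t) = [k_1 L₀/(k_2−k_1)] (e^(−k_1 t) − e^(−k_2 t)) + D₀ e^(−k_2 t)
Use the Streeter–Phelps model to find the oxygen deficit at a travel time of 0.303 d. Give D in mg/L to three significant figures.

D ≈ 1.72 mg/L

k_1 L₀/(k_2−k_1) = 0.116×41.8/(2.00−0.116) = 4.849/1.884 = 2.574 mg/L.
e^(−k_1 t) = e^(−0.116×0.3030) = 0.9655; e^(−k_2 t) = e^(−2.00×0.3030) = 0.5455.
D = 2.574 × (0.9655 − 0.5455) + 1.17 × 0.5455 = 1.081 + 0.6383 = 1.719 mg/L.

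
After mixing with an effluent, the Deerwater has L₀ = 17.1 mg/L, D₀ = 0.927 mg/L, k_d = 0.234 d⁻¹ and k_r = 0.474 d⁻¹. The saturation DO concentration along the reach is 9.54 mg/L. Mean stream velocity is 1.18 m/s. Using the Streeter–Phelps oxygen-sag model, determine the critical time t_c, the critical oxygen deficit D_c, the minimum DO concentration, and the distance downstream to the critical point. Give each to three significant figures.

t_c ≈ 2.70 d; D_c ≈ 4.48 mg/L; min DO ≈ 5.06 mg/L; x_c ≈ 276 km

With k_r/k_d = 2.026 and 1 − D₀(k_r−k_d)/(k_d L₀) = 0.9444,
t_c = ln(2.026 × 0.9444) / (0.474 − 0.234) = ln(1.913) / 0.2400 = 0.6487/0.2400 = 2.703 d.
D_c = (k_d/k_r) L₀ e^(−k_d t_c) = (0.234/0.474) × 17.1 × e^(−0.234×2.703) = 0.4937 × 17.1 × 0.5313 = 4.485 mg/L.
Minimum DO = C_s − D_c = 9.54 − 4.485 = 5.055 mg/L.
x_c = v t_c = 1.18 m/s × 2.703 d × 86400 s/d = 275600 m ≈ 276 km.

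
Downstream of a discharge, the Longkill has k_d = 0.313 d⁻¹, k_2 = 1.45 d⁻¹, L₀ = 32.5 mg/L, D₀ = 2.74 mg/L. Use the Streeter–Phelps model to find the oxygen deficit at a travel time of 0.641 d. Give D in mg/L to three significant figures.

D ≈ 4.87 mg/L

k_d L₀/(k_2−k_d) = 0.313×32.5/(1.45−0.313) = 10.17/1.137 = 8.947 mg/L.
e^(−k_d t) = e^(−0.313×0.6410) = 0.8182; e^(−k_2 t) = e^(−1.45×0.6410) = 0.3948.
D = 8.947 × (0.8182 − 0.3948) + 2.74 × 0.3948 = 3.788 + 1.082 = 4.870 mg/L.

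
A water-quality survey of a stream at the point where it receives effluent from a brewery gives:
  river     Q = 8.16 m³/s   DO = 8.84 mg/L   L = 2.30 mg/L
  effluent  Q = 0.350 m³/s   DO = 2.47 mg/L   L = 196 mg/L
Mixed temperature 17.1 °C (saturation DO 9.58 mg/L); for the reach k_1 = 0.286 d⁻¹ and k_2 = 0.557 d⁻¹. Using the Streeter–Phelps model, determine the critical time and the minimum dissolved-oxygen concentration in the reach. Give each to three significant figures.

t_c ≈ 2.10 d; minimum DO ≈ 6.69 mg/L

Mixed DO = (8.16×8.84 + 0.350×2.47)/(8.16+0.350) = 73.00/8.510 = 8.578 mg/L.
Mixed L₀ = (8.16×2.30 + 0.350×196)/(8.510) = 87.37/8.510 = 10.27 mg/L.
Initial deficit D₀ = C_s − DO₀ = 9.58 − 8.578 = 1.002 mg/L.
t_c = (1/0.2710) ln[(0.557/0.286)(1 − 1.002×0.2710/(0.286×10.27))] = 3.690 × ln(1.767) = 2.102 d.
D_c = (0.286/0.557) × 10.27 × e^(−0.286×2.102) = 0.5135 × 10.27 × 0.5482 = 2.890 mg/L.
Minimum DO = 9.58 − 2.890 = 6.690 mg/L.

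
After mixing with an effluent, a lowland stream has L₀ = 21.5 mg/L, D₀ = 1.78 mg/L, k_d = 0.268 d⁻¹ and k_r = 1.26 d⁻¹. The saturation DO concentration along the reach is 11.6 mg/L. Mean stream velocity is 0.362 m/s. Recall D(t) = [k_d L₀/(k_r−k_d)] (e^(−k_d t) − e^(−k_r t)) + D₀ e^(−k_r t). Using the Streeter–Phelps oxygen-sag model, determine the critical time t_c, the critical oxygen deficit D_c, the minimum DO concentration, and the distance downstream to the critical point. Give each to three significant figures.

t_c ≈ 1.19 d; D_c ≈ 3.32 mg/L; min DO ≈ 8.28 mg/L; x_c ≈ 37.3 km

t_c = [1/(k_r−k_d)] ln[(k_r/k_d)(1 − D₀(k_r−k_d)/(k_d L₀))]
= [1/(1.26−0.268)] ln[(1.26/0.268)(1 − 1.78×0.9920/(0.268×21.5))]
= (1/0.9920) ln[4.701 × 0.6936] = 1.008 × ln(3.261) = 1.008 × 1.182 = 1.191 d.
L(t_c) = L₀ e^(−k_d t_c) = 21.5 × 0.7266 = 15.62 mg/L, and at the critical point k_r D_c = k_d L, so D_c = (0.268/1.26) × 15.62 = 3.323 mg/L.
Minimum DO = C_s − D_c = 11.6 − 3.323 = 8.277 mg/L.
x_c = v t_c = 0.362 m/s × 1.191 d × 86400 s/d = 37270 m ≈ 37.3 km.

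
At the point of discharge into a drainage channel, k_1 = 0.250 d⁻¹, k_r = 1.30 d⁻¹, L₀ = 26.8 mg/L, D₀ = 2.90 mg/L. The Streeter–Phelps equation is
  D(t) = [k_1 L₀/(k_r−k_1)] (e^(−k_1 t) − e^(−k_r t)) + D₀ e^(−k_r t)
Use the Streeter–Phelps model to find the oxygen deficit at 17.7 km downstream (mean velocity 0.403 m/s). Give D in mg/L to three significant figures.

Travel time t = x/v = 17.7 km / (0.403 m/s) = 17700 m / 0.403 m/s = 43920 s = 0.5083 d.
k_1 L₀/(k_r−k_1) = 0.250×26.8/(1.30−0.250) = 6.700/1.050 = 6.381 mg/L.
e^(−k_1 t) = e^(−0.250×0.5083) = 0.8807; e^(−k_r t) = e^(−1.30×0.5083) = 0.5164.
D = 6.381 × (0.8807 − 0.5164) + 2.90 × 0.5164 = 2.324 + 1.498 = 3.822 mg/L.

D ≈ 3.82 mg/L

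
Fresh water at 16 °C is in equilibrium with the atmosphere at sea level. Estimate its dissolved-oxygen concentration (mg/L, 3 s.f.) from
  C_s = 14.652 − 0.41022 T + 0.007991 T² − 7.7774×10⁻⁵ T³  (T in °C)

C_s = 14.652 − 0.41022×16 + 0.007991×16² − 7.7774×10⁻⁵×16³ = 9.816 mg/L.

C_s ≈ 9.82 mg/L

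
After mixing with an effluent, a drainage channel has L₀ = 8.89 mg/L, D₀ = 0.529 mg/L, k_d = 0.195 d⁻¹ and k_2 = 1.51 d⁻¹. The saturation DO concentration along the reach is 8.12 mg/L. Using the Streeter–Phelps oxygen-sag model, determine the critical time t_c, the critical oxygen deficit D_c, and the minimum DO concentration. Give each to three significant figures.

t_c ≈ 1.17 d; D_c ≈ 0.914 mg/L; min DO ≈ 7.21 mg/L

At the critical point dD/dt = 0, so k_d L₀ e^(−k_d t) = k_2 D. Substituting D(t) from the Streeter–Phelps equation and solving for t gives
t_c = ln[(k_2/k_d)(1 − D₀(k_2−k_d)/(k_d L₀))] / (k_2−k_d).
Here k_2−k_d = 1.315 d⁻¹ and 1 − D₀(k_2−k_d)/(k_d L₀) = 1 − 0.529×1.315/(0.195×8.89) = 0.5987, so
t_c = ln(7.744 × 0.5987) / 1.315 = 1.534 / 1.315 = 1.166 d.
L(t_c) = L₀ e^(−k_d t_c) = 8.89 × 0.7966 = 7.081 mg/L, and at the critical point k_2 D_c = k_d L, so D_c = (0.195/1.51) × 7.081 = 0.9145 mg/L.
Minimum DO = C_s − D_c = 8.12 − 0.9145 = 7.206 mg/L.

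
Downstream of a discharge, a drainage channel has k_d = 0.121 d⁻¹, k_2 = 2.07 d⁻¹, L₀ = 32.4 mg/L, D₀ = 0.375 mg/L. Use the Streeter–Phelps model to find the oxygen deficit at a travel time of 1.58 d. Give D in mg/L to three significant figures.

D ≈ 1.60 mg/L

k_d L₀/(k_2−k_d) = 0.121×32.4/(2.07−0.121) = 3.920/1.949 = 2.011 mg/L.
e^(−k_d t) = e^(−0.121×1.580) = 0.8260; e^(−k_2 t) = e^(−2.07×1.580) = 0.03798.
D = 2.011 × (0.8260 − 0.03798) + 0.375 × 0.03798 = 1.585 + 0.01424 = 1.599 mg/L.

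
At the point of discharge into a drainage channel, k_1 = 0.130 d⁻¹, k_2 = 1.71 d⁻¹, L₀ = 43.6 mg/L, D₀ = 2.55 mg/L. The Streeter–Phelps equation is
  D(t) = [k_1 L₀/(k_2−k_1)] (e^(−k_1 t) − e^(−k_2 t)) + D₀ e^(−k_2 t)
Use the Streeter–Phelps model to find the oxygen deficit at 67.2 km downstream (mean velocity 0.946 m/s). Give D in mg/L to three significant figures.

D ≈ 2.97 mg/L

Travel time t = x/v = 67.2 km / (0.946 m/s) = 67200 m / 0.946 m/s = 71040 s = 0.8222 d.
k_1 L₀/(k_2−k_1) = 0.130×43.6/(1.71−0.130) = 5.668/1.580 = 3.587 mg/L.
e^(−k_1 t) = e^(−0.130×0.8222) = 0.8986; e^(−k_2 t) = e^(−1.71×0.8222) = 0.2451.
D = 3.587 × (0.8986 − 0.2451) + 2.55 × 0.2451 = 2.344 + 0.6251 = 2.969 mg/L.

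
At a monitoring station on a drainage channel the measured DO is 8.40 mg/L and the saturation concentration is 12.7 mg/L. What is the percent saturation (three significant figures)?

% saturation = C/C_s × 100 = 8.40/12.7 × 100 = 66.1 %.

66.1 % saturation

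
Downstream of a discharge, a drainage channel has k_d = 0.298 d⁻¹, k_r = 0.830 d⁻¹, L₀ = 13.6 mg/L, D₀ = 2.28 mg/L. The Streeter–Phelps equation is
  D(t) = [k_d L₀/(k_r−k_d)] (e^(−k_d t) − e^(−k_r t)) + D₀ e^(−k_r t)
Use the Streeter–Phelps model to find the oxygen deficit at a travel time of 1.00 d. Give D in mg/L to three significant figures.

k_d L₀/(k_r−k_d) = 0.298×13.6/(0.830−0.298) = 4.053/0.5320 = 7.618 mg/L.
e^(−k_d t) = e^(−0.298×1.000) = 0.7423; e^(−k_r t) = e^(−0.830×1.000) = 0.4360.
D = 7.618 × (0.7423 − 0.4360) + 2.28 × 0.4360 = 2.333 + 0.9942 = 3.327 mg/L.

D ≈ 3.33 mg/L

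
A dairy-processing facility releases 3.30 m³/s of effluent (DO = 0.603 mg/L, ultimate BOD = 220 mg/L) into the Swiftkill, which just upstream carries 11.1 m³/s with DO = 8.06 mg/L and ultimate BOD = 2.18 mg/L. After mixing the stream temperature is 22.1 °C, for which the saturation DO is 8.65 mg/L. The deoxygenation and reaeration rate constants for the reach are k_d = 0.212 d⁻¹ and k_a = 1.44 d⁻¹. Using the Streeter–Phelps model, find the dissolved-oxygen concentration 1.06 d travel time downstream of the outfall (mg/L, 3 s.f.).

Mixed DO = (11.1×8.06 + 3.30×0.603)/(11.1+3.30) = 91.46/14.40 = 6.351 mg/L.
Mixed L₀ = (11.1×2.18 + 3.30×220)/(14.40) = 750.2/14.40 = 52.10 mg/L.
Initial deficit D₀ = C_s − DO₀ = 8.65 − 6.351 = 2.299 mg/L.
D(1.06) = [0.212×52.10/(1.44−0.212)](e^(−0.212×1.06) − e^(−1.44×1.06)) + 2.299 e^(−1.44×1.06)
= 8.994 × (0.7987 − 0.2173) + 2.299 × 0.2173 = 5.729 mg/L.
DO = 8.65 − 5.729 = 2.921 mg/L.

DO ≈ 2.92 mg/L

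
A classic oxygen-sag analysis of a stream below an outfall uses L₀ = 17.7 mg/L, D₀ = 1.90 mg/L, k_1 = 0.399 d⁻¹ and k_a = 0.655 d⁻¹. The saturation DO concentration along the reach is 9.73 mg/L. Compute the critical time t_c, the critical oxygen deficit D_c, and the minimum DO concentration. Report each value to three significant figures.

t_c ≈ 1.66 d; D_c ≈ 5.57 mg/L; min DO ≈ 4.16 mg/L

t_c = [1/(k_a−k_1)] ln[(k_a/k_1)(1 − D₀(k_a−k_1)/(k_1 L₀))]
= [1/(0.655−0.399)] ln[(0.655/0.399)(1 − 1.90×0.2560/(0.399×17.7))]
= (1/0.2560) ln[1.642 × 0.9311] = 3.906 × ln(1.529) = 3.906 × 0.4243 = 1.657 d.
L(t_c) = L₀ e^(−k_1 t_c) = 17.7 × 0.5162 = 9.136 mg/L, and at the critical point k_a D_c = k_1 L, so D_c = (0.399/0.655) × 9.136 = 5.565 mg/L.
Minimum DO = C_s − D_c = 9.73 − 5.565 = 4.165 mg/L.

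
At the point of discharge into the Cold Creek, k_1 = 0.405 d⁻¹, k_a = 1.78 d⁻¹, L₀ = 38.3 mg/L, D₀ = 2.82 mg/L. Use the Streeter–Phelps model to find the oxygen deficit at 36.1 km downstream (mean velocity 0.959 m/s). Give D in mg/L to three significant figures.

D ≈ 5.56 mg/L

Travel time t = x/v = 36.1 km / (0.959 m/s) = 36100 m / 0.959 m/s = 37640 s = 0.4357 d.
k_1 L₀/(k_a−k_1) = 0.405×38.3/(1.78−0.405) = 15.51/1.375 = 11.28 mg/L.
e^(−k_1 t) = e^(−0.405×0.4357) = 0.8382; e^(−k_a t) = e^(−1.78×0.4357) = 0.4605.
D = 11.28 × (0.8382 − 0.4605) + 2.82 × 0.4605 = 4.262 + 1.299 = 5.560 mg/L.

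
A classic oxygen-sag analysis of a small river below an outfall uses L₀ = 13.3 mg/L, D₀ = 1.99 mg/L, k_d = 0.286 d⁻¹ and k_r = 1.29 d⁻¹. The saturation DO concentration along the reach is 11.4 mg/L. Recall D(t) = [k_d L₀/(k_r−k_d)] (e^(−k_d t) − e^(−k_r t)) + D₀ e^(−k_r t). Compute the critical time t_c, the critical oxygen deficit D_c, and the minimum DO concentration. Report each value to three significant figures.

t_c = [1/(k_r−k_d)] ln[(k_r/k_d)(1 − D₀(k_r−k_d)/(k_d L₀))]
= [1/(1.29−0.286)] ln[(1.29/0.286)(1 − 1.99×1.004/(0.286×13.3))]
= (1/1.004) ln[4.510 × 0.4747] = 0.9960 × ln(2.141) = 0.9960 × 0.7614 = 0.7584 d.
L(t_c) = L₀ e^(−k_d t_c) = 13.3 × 0.8050 = 10.71 mg/L, and at the critical point k_r D_c = k_d L, so D_c = (0.286/1.29) × 10.71 = 2.374 mg/L.
Minimum DO = C_s − D_c = 11.4 − 2.374 = 9.026 mg/L.

t_c ≈ 0.758 d; D_c ≈ 2.37 mg/L; min DO ≈ 9.03 mg/L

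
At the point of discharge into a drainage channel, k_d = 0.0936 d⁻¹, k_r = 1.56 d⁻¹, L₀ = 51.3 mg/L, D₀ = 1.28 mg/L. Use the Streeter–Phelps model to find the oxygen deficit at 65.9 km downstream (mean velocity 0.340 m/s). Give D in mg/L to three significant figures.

D ≈ 2.59 mg/L

Travel time t = x/v = 65.9 km / (0.340 m/s) = 65900 m / 0.340 m/s = 193800 s = 2.243 d.
k_d L₀/(k_r−k_d) = 0.0936×51.3/(1.56−0.0936) = 4.802/1.466 = 3.274 mg/L.
e^(−k_d t) = e^(−0.0936×2.243) = 0.8106; e^(−k_r t) = e^(−1.56×2.243) = 0.03021.
D = 3.274 × (0.8106 − 0.03021) + 1.28 × 0.03021 = 2.555 + 0.03867 = 2.594 mg/L.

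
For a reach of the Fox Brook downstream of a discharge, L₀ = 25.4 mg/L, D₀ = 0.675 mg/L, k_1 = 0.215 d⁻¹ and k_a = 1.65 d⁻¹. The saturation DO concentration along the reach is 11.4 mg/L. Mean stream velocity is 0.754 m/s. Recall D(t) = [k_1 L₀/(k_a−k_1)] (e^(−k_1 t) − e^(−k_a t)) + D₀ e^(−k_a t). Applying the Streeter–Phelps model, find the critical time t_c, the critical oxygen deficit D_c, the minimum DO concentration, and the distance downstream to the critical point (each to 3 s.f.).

t_c ≈ 1.28 d; D_c ≈ 2.51 mg/L; min DO ≈ 8.89 mg/L; x_c ≈ 83.7 km

t_c = [1/(k_a−k_1)] ln[(k_a/k_1)(1 − D₀(k_a−k_1)/(k_1 L₀))]
= [1/(1.65−0.215)] ln[(1.65/0.215)(1 − 0.675×1.435/(0.215×25.4))]
= (1/1.435) ln[7.674 × 0.8226] = 0.6969 × ln(6.313) = 0.6969 × 1.843 = 1.284 d.
L(t_c) = L₀ e^(−k_1 t_c) = 25.4 × 0.7588 = 19.27 mg/L, and at the critical point k_a D_c = k_1 L, so D_c = (0.215/1.65) × 19.27 = 2.511 mg/L.
Minimum DO = C_s − D_c = 11.4 − 2.511 = 8.889 mg/L.
x_c = v t_c = 0.754 m/s × 1.284 d × 86400 s/d = 83650 m ≈ 83.7 km.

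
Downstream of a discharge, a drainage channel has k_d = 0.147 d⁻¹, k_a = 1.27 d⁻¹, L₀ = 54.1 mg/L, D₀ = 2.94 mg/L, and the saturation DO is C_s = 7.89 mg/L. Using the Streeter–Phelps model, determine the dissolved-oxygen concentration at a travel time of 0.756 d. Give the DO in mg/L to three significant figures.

DO ≈ 3.14 mg/L

k_d L₀/(k_a−k_d) = 0.147×54.1/(1.27−0.147) = 7.953/1.123 = 7.082 mg/L.
e^(−k_d t) = e^(−0.147×0.7560) = 0.8948; e^(−k_a t) = e^(−1.27×0.7560) = 0.3828.
D = 7.082 × (0.8948 − 0.3828) + 2.94 × 0.3828 = 3.626 + 1.126 = 4.751 mg/L.
DO = C_s − D = 7.89 − 4.751 = 3.139 mg/L.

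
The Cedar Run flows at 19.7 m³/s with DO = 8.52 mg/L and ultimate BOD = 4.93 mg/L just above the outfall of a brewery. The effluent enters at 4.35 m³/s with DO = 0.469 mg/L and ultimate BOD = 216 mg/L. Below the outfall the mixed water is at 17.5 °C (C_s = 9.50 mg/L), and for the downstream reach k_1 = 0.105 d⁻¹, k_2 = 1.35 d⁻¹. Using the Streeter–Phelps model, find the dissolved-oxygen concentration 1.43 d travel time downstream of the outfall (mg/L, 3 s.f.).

DO ≈ 6.55 mg/L

Mixed DO = (19.7×8.52 + 4.35×0.469)/(19.7+4.35) = 169.9/24.05 = 7.064 mg/L.
Mixed L₀ = (19.7×4.93 + 4.35×216)/(24.05) = 1037/24.05 = 43.11 mg/L.
Initial deficit D₀ = C_s − DO₀ = 9.50 − 7.064 = 2.436 mg/L.
D(1.43) = [0.105×43.11/(1.35−0.105)](e^(−0.105×1.43) − e^(−1.35×1.43)) + 2.436 e^(−1.35×1.43)
= 3.636 × (0.8606 − 0.1451) + 2.436 × 0.1451 = 2.955 mg/L.
DO = 9.50 − 2.955 = 6.545 mg/L.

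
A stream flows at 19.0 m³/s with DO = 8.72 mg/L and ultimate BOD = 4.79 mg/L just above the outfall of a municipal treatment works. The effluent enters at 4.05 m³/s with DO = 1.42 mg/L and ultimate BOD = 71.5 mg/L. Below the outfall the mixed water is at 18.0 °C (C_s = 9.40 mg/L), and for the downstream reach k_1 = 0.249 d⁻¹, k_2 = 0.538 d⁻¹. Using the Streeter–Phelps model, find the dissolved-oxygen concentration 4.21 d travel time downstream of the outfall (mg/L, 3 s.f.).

DO ≈ 5.69 mg/L

Mixed DO = (19.0×8.72 + 4.05×1.42)/(19.0+4.05) = 171.4/23.05 = 7.437 mg/L.
Mixed L₀ = (19.0×4.79 + 4.05×71.5)/(23.05) = 380.6/23.05 = 16.51 mg/L.
Initial deficit D₀ = C_s − DO₀ = 9.40 − 7.437 = 1.963 mg/L.
D(4.21) = [0.249×16.51/(0.538−0.249)](e^(−0.249×4.21) − e^(−0.538×4.21)) + 1.963 e^(−0.538×4.21)
= 14.23 × (0.3505 − 0.1038) + 1.963 × 0.1038 = 3.713 mg/L.
DO = 9.40 − 3.713 = 5.687 mg/L.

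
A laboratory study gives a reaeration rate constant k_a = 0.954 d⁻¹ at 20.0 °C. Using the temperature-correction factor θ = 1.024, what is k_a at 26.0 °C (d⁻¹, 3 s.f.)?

k_a ≈ 1.10 d⁻¹

k_a(T₂) = k_a(T₁) · θ^(T₂−T₁) = 0.954 × 1.024^(26.0−20.0)
= 0.954 × 1.024^6.00 = 0.954 × 1.153 = 1.100 d⁻¹.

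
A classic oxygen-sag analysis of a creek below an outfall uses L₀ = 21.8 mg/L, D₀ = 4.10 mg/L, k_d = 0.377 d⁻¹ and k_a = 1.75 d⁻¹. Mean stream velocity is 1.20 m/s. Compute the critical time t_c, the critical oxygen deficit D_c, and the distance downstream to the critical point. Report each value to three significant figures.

With k_a/k_d = 4.642 and 1 − D₀(k_a−k_d)/(k_d L₀) = 0.3151,
t_c = ln(4.642 × 0.3151) / (1.75 − 0.377) = ln(1.462) / 1.373 = 0.3801/1.373 = 0.2768 d.
L(t_c) = L₀ e^(−k_d t_c) = 21.8 × 0.9009 = 19.64 mg/L, and at the critical point k_a D_c = k_d L, so D_c = (0.377/1.75) × 19.64 = 4.231 mg/L.
x_c = v t_c = 1.20 m/s × 0.2768 d × 86400 s/d = 28700 m ≈ 28.7 km.

t_c ≈ 0.277 d; D_c ≈ 4.23 mg/L; x_c ≈ 28.7 km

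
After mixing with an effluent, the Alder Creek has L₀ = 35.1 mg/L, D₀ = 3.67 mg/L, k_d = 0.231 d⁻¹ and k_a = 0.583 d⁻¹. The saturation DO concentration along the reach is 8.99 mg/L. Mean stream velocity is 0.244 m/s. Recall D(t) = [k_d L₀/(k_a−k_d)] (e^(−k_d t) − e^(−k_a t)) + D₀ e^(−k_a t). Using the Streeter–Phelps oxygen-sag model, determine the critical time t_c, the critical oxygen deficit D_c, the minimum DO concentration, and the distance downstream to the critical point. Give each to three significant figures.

t_c ≈ 2.14 d; D_c ≈ 8.49 mg/L; min DO ≈ 0.501 mg/L; x_c ≈ 45.1 km

t_c = [1/(k_a−k_d)] ln[(k_a/k_d)(1 − D₀(k_a−k_d)/(k_d L₀))]
= [1/(0.583−0.231)] ln[(0.583/0.231)(1 − 3.67×0.3520/(0.231×35.1))]
= (1/0.3520) ln[2.524 × 0.8407] = 2.841 × ln(2.122) = 2.841 × 0.7522 = 2.137 d.
D_c = (k_d/k_a) L₀ e^(−k_d t_c) = (0.231/0.583) × 35.1 × e^(−0.231×2.137) = 0.3962 × 35.1 × 0.6104 = 8.489 mg/L.
Minimum DO = C_s − D_c = 8.99 − 8.489 = 0.5008 mg/L.
x_c = v t_c = 0.244 m/s × 2.137 d × 86400 s/d = 45050 m ≈ 45.1 km.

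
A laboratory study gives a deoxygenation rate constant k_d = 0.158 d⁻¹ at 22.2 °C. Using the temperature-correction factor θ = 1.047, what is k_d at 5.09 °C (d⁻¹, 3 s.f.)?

k_d ≈ 0.0720 d⁻¹

k_d(T₂) = k_d(T₁) · θ^(T₂−T₁) = 0.158 × 1.047^(5.09−22.2)
= 0.158 × 1.047^-17.1 = 0.158 × 0.4557 = 0.07201 d⁻¹.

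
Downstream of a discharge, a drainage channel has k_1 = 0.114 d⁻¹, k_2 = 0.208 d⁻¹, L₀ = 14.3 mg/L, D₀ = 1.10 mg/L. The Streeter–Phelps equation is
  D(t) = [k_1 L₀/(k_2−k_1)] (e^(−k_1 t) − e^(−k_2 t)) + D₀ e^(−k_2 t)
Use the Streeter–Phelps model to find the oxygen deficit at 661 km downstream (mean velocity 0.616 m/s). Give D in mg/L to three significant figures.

D ≈ 2.98 mg/L

Travel time t = x/v = 661 km / (0.616 m/s) = 661000 m / 0.616 m/s = 1.073×10^6 s = 12.42 d.
k_1 L₀/(k_2−k_1) = 0.114×14.3/(0.208−0.114) = 1.630/0.09400 = 17.34 mg/L.
e^(−k_1 t) = e^(−0.114×12.42) = 0.2427; e^(−k_2 t) = e^(−0.208×12.42) = 0.07553.
D = 17.34 × (0.2427 − 0.07553) + 1.10 × 0.07553 = 2.900 + 0.08308 = 2.983 mg/L.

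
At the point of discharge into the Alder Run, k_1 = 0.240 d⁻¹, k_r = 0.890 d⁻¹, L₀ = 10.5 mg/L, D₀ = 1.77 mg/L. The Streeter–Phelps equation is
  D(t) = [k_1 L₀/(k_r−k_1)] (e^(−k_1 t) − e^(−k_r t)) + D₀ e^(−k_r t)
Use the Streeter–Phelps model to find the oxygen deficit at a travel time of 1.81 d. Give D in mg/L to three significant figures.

D ≈ 2.09 mg/L

k_1 L₀/(k_r−k_1) = 0.240×10.5/(0.890−0.240) = 2.520/0.6500 = 3.877 mg/L.
e^(−k_1 t) = e^(−0.240×1.810) = 0.6477; e^(−k_r t) = e^(−0.890×1.810) = 0.1997.
D = 3.877 × (0.6477 − 0.1997) + 1.77 × 0.1997 = 1.737 + 0.3535 = 2.090 mg/L.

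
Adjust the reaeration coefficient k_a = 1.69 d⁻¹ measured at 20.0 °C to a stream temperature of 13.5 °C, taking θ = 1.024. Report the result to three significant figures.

k_a(T₂) = k_a(T₁) · θ^(T₂−T₁) = 1.69 × 1.024^(13.5−20.0)
= 1.69 × 1.024^-6.50 = 1.69 × 0.8571 = 1.449 d⁻¹.

k_a ≈ 1.45 d⁻¹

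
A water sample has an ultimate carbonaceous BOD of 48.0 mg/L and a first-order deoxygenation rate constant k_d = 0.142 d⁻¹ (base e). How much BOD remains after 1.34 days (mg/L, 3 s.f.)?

L_t = L₀ e^(−k_d t) = 48.0 × e^(−0.142×1.34) = 48.0 × 0.8267 = 39.68 mg/L.

L ≈ 39.7 mg/L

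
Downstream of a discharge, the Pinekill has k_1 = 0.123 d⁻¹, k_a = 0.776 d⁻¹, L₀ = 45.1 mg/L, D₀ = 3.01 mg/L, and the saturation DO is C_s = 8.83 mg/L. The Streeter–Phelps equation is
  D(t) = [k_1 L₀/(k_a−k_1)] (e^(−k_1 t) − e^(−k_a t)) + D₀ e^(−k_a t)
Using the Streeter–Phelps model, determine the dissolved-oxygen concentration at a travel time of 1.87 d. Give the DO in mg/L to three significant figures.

DO ≈ 3.37 mg/L

k_1 L₀/(k_a−k_1) = 0.123×45.1/(0.776−0.123) = 5.547/0.6530 = 8.495 mg/L.
e^(−k_1 t) = e^(−0.123×1.870) = 0.7945; e^(−k_a t) = e^(−0.776×1.870) = 0.2343.
D = 8.495 × (0.7945 − 0.2343) + 3.01 × 0.2343 = 4.759 + 0.7053 = 5.464 mg/L.
DO = C_s − D = 8.83 − 5.464 = 3.366 mg/L.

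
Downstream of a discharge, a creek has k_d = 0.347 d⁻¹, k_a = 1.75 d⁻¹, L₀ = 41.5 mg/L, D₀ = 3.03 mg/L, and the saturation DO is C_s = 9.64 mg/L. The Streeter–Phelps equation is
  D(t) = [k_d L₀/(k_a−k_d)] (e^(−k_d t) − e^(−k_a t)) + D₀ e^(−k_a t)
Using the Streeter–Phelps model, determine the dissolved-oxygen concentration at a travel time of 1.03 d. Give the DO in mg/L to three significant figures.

k_d L₀/(k_a−k_d) = 0.347×41.5/(1.75−0.347) = 14.40/1.403 = 10.26 mg/L.
e^(−k_d t) = e^(−0.347×1.030) = 0.6995; e^(−k_a t) = e^(−1.75×1.030) = 0.1649.
D = 10.26 × (0.6995 − 0.1649) + 3.03 × 0.1649 = 5.487 + 0.4996 = 5.987 mg/L.
DO = C_s − D = 9.64 − 5.987 = 3.653 mg/L.

DO ≈ 3.65 mg/L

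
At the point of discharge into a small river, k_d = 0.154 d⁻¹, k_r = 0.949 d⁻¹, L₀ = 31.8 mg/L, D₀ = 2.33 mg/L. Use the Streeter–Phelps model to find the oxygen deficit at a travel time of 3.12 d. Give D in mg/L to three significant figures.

D ≈ 3.61 mg/L

k_d L₀/(k_r−k_d) = 0.154×31.8/(0.949−0.154) = 4.897/0.7950 = 6.160 mg/L.
e^(−k_d t) = e^(−0.154×3.120) = 0.6185; e^(−k_r t) = e^(−0.949×3.120) = 0.05177.
D = 6.160 × (0.6185 − 0.05177) + 2.33 × 0.05177 = 3.491 + 0.1206 = 3.612 mg/L.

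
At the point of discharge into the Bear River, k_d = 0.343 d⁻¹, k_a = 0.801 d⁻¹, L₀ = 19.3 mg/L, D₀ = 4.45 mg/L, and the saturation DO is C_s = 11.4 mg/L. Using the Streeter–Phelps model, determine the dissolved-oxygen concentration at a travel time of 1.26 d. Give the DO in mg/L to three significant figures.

k_d L₀/(k_a−k_d) = 0.343×19.3/(0.801−0.343) = 6.620/0.4580 = 14.45 mg/L.
e^(−k_d t) = e^(−0.343×1.260) = 0.6491; e^(−k_a t) = e^(−0.801×1.260) = 0.3645.
D = 14.45 × (0.6491 − 0.3645) + 4.45 × 0.3645 = 4.114 + 1.622 = 5.736 mg/L.
DO = C_s − D = 11.4 − 5.736 = 5.664 mg/L.

DO ≈ 5.66 mg/L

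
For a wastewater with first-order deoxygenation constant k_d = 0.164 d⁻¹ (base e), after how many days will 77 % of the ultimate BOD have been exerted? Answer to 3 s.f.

t ≈ 8.96 d

y/L₀ = 1 − e^(−k_d t) = 0.77 ⇒ e^(−k_d t) = 0.230
t = −ln(0.230) / 0.164 = 1.470 / 0.164 = 8.961 d.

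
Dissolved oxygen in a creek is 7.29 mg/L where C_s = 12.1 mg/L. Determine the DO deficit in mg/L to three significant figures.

D = C_s − C = 12.1 − 7.29 = 4.81 mg/L.

D ≈ 4.81 mg/L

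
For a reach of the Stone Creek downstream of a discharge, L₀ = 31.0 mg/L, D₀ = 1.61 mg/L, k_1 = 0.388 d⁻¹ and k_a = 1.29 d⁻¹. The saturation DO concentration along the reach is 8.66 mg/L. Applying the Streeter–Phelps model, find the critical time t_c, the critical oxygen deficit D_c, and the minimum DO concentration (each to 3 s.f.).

t_c = [1/(k_a−k_1)] ln[(k_a/k_1)(1 − D₀(k_a−k_1)/(k_1 L₀))]
= [1/(1.29−0.388)] ln[(1.29/0.388)(1 − 1.61×0.9020/(0.388×31.0))]
= (1/0.9020) ln[3.325 × 0.8793] = 1.109 × ln(2.923) = 1.109 × 1.073 = 1.189 d.
D_c = (k_1/k_a) L₀ e^(−k_1 t_c) = (0.388/1.29) × 31.0 × e^(−0.388×1.189) = 0.3008 × 31.0 × 0.6304 = 5.878 mg/L.
Minimum DO = C_s − D_c = 8.66 − 5.878 = 2.782 mg/L.

t_c ≈ 1.19 d; D_c ≈ 5.88 mg/L; min DO ≈ 2.78 mg/L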